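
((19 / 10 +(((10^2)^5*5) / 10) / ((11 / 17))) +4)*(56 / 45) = 23800000018172 / 2475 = 9616161623.50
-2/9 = -0.22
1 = 1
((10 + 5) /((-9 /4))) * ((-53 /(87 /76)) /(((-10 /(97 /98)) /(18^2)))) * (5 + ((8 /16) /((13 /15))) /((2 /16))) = -1758222000 /18473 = -95177.94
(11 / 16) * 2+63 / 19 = 713 / 152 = 4.69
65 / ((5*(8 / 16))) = 26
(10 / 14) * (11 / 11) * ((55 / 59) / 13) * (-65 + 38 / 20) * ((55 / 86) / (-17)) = 1908775 / 15698956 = 0.12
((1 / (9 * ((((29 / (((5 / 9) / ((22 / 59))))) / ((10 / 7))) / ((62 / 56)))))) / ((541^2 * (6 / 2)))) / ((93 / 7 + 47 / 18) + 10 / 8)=0.00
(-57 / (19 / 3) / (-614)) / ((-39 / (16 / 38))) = -12 / 75829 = -0.00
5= 5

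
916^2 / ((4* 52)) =52441 / 13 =4033.92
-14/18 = -7/9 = -0.78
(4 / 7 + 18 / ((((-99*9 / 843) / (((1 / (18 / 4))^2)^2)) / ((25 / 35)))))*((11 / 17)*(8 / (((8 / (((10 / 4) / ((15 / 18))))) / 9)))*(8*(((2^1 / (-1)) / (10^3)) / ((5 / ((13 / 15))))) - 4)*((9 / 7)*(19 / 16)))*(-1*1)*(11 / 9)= 804971295491 / 11386068750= 70.70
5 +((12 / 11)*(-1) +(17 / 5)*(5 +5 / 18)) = 4327 / 198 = 21.85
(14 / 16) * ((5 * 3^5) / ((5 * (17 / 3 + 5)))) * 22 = 56133 / 128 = 438.54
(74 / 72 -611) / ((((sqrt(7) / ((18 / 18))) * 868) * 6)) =-3137 * sqrt(7) / 187488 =-0.04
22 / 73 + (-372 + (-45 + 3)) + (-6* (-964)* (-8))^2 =156300122632 / 73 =2141097570.30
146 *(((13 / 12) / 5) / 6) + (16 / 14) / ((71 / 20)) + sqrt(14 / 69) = sqrt(966) / 69 + 500453 / 89460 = 6.04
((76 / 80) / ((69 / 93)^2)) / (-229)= -18259 / 2422820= -0.01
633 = 633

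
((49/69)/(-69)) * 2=-98/4761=-0.02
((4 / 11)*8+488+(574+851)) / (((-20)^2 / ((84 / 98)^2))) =7587 / 2156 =3.52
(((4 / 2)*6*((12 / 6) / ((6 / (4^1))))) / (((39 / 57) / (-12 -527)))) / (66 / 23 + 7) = -3768688 / 2951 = -1277.09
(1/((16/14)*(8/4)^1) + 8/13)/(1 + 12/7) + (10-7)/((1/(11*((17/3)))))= 740557/3952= 187.39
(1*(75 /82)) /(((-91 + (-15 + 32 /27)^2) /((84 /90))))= 5103 /596878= 0.01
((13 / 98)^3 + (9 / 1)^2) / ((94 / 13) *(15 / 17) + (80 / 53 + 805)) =892984467037 / 8961441979000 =0.10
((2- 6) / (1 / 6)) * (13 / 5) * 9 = -2808 / 5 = -561.60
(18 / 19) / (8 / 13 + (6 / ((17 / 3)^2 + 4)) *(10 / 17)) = 1.33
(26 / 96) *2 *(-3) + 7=43 / 8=5.38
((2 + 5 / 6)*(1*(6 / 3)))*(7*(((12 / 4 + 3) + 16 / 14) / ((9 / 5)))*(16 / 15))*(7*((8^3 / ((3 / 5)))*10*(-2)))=-4874240000 / 243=-20058600.82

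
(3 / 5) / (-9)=-1 / 15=-0.07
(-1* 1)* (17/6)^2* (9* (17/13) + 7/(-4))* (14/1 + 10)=-150569/78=-1930.37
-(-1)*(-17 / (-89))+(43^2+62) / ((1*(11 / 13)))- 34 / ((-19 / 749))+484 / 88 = 134093171 / 37202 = 3604.46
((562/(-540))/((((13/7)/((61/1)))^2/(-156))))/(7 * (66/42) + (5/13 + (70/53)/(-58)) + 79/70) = 2204925747164/157229721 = 14023.59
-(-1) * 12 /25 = 12 /25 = 0.48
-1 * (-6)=6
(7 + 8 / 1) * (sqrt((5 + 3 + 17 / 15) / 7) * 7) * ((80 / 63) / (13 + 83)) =5 * sqrt(14385) / 378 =1.59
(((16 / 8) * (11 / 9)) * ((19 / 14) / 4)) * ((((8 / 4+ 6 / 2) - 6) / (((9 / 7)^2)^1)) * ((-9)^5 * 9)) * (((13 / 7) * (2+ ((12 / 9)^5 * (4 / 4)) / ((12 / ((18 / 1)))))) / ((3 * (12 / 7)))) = 6409403 / 8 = 801175.38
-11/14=-0.79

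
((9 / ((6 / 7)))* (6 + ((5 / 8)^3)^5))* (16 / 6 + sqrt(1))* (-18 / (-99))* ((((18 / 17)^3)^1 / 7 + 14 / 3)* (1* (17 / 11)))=52675452101472024745 / 167776678305595392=313.96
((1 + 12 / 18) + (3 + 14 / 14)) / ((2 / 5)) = 85 / 6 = 14.17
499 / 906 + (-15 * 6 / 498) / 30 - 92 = -3438626 / 37599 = -91.46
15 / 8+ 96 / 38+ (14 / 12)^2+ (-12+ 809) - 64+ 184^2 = 47325635 / 1368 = 34594.76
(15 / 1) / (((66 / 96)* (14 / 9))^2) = 77760 / 5929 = 13.12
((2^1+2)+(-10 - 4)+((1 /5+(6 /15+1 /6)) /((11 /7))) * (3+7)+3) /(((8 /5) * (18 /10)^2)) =-4375 /10692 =-0.41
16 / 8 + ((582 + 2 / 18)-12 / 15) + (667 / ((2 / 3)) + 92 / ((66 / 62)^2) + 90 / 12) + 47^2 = 2348306 / 605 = 3881.50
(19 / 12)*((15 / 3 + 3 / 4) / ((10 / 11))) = 4807 / 480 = 10.01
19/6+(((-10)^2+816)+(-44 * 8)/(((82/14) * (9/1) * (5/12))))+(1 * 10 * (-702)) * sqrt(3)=1110863/1230 - 7020 * sqrt(3)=-11255.86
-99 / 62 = -1.60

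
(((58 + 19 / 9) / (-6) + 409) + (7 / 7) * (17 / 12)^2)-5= 171067 / 432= 395.99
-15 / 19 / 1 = -15 / 19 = -0.79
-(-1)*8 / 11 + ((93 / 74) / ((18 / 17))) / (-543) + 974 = 2584982627 / 2652012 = 974.73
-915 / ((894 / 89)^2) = -2415905 / 266412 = -9.07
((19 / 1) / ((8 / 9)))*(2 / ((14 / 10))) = 855 / 28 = 30.54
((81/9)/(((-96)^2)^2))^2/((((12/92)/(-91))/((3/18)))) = -2093/1603087953297408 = -0.00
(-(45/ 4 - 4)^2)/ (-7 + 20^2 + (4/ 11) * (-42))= -9251/ 66480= -0.14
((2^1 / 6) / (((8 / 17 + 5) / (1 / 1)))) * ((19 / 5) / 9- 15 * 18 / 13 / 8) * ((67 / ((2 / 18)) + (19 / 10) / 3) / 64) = -1.25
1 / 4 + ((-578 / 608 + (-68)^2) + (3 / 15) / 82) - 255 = 272232567 / 62320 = 4368.30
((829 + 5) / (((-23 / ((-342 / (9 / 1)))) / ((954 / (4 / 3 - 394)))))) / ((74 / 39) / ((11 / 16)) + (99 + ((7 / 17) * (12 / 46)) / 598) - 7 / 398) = -159350269282776 / 4842939567155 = -32.90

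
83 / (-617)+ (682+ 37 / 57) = 24003356 / 35169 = 682.51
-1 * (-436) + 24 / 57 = 8292 / 19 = 436.42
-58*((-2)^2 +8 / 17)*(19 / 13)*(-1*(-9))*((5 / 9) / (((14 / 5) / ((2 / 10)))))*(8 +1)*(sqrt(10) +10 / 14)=-1884420*sqrt(10) / 1547- 9422100 / 10829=-4722.09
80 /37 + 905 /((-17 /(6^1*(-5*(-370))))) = -371682140 /629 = -590909.60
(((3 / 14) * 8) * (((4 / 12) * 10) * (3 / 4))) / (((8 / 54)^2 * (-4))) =-48.82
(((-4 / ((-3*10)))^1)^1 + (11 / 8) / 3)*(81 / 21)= 639 / 280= 2.28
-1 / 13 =-0.08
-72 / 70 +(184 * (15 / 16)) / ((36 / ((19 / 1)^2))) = 1452161 / 840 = 1728.76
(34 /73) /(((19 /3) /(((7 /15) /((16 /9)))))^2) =67473 /84329600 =0.00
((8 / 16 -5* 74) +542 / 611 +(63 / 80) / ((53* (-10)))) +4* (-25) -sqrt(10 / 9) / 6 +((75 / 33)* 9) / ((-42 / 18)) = -952275481961 / 1994792800 -sqrt(10) / 18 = -477.56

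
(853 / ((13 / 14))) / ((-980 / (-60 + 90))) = -2559 / 91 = -28.12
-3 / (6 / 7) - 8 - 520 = -1063 / 2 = -531.50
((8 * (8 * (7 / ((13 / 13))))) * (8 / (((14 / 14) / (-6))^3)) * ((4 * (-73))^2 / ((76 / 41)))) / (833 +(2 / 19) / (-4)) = -150348398592 / 3517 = -42749047.08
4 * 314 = 1256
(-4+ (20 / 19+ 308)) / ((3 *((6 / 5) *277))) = 1610 / 5263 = 0.31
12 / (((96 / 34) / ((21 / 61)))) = 357 / 244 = 1.46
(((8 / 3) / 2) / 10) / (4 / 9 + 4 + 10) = 3 / 325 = 0.01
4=4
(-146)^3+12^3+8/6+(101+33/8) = -74647237/24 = -3110301.54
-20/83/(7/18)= -360/581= -0.62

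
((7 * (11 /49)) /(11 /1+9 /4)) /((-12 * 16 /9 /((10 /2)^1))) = -165 /5936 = -0.03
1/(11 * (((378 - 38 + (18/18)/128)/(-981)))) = -41856/159577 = -0.26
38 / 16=2.38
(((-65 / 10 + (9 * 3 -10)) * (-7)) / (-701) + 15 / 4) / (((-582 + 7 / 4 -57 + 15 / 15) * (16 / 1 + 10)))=-10809 / 46385170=-0.00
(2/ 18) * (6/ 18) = 0.04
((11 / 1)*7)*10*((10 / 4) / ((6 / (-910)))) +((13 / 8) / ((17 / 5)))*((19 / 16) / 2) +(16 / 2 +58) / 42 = -26682486449 / 91392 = -291956.48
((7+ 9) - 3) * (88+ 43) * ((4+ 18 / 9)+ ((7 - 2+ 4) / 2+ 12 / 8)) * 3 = 61308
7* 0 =0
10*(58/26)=290/13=22.31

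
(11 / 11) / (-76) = -1 / 76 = -0.01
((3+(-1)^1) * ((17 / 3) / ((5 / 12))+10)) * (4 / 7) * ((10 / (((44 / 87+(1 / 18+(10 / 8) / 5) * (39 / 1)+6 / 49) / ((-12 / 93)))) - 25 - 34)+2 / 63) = -1553099764144 / 974810655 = -1593.23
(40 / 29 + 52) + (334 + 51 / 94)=1057475 / 2726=387.92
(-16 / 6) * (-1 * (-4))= -32 / 3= -10.67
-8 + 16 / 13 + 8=16 / 13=1.23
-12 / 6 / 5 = -2 / 5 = -0.40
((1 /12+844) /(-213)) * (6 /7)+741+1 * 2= 315071 /426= 739.60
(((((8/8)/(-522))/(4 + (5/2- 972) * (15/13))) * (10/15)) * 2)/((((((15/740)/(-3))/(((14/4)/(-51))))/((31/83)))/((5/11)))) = 4175080/1056613323249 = 0.00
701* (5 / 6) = 3505 / 6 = 584.17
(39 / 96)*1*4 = 1.62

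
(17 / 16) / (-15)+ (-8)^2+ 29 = 22303 / 240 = 92.93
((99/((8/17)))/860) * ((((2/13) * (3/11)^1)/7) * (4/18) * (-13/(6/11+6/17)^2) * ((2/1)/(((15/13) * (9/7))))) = -7728149/1092268800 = -0.01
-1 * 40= -40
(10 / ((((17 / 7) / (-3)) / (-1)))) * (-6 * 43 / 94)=-27090 / 799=-33.90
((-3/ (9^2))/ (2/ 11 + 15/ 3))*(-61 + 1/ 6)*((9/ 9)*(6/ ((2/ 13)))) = 16.96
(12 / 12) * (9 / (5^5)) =9 / 3125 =0.00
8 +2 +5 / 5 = 11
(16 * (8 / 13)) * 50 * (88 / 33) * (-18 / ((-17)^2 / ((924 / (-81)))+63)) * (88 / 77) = -36044800 / 50271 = -717.01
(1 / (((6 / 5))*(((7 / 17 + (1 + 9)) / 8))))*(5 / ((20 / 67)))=10.73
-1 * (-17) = 17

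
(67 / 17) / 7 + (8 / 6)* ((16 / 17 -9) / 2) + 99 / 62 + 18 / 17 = -47675 / 22134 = -2.15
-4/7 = -0.57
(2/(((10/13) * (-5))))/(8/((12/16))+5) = -39/1175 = -0.03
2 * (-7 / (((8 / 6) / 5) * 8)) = -105 / 16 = -6.56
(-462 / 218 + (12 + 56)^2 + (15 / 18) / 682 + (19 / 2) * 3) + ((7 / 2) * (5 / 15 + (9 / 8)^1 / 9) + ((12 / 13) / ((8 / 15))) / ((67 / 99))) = 2410993894765 / 517987184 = 4654.54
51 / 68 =3 / 4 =0.75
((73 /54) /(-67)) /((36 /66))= -803 /21708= -0.04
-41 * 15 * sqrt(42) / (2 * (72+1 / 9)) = -5535 * sqrt(42) / 1298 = -27.64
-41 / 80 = -0.51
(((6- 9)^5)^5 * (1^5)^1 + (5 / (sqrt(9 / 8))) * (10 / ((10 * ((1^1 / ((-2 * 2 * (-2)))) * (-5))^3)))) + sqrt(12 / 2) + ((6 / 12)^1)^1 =-1694577218885 / 2- 1024 * sqrt(2) / 75 + sqrt(6) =-847288609459.36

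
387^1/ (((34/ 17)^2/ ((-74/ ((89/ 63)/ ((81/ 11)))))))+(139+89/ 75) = -37178.43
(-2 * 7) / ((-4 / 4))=14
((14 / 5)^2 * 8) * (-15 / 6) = -156.80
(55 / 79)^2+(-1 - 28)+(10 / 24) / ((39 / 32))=-20572148 / 730197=-28.17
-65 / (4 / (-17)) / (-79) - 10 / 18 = -11525 / 2844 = -4.05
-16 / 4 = -4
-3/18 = -1/6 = -0.17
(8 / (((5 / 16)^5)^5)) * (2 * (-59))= -1196662166615448555012887825874944 / 298023223876953125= -4015331929667073.87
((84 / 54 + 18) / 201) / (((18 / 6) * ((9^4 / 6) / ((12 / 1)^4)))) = 90112 / 146529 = 0.61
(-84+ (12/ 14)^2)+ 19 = -3149/ 49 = -64.27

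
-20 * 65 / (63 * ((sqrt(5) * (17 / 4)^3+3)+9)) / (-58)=-10649600 / 73139694789+204380800 * sqrt(5) / 219419084367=0.00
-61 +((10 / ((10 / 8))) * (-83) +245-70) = -550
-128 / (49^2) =-128 / 2401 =-0.05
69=69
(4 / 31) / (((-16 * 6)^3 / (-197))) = 197 / 6856704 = 0.00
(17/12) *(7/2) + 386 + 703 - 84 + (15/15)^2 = 24263/24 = 1010.96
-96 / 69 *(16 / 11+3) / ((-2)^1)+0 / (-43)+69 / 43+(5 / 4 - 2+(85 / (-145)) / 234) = 583358441 / 147649788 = 3.95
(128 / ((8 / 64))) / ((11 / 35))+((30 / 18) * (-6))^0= 35851 / 11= 3259.18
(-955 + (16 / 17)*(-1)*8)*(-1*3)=49089 / 17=2887.59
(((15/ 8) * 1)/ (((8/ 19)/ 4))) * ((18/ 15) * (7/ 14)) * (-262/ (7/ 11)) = -246411/ 56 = -4400.20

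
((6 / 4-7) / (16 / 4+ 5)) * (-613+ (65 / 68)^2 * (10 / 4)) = 20708963 / 55488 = 373.22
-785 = -785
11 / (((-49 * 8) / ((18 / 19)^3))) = -8019 / 336091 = -0.02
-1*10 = -10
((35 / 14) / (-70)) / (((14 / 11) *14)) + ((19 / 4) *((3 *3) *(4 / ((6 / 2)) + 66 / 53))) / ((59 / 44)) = 1410765763 / 17160976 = 82.21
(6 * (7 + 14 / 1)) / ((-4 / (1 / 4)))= -63 / 8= -7.88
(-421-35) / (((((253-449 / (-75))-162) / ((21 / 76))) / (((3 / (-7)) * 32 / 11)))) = 64800 / 40007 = 1.62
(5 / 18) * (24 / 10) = 2 / 3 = 0.67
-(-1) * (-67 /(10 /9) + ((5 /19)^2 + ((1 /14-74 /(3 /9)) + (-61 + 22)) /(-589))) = -23417963 /391685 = -59.79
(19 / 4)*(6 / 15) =19 / 10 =1.90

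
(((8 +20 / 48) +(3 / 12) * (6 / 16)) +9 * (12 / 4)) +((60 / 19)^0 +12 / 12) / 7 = 24055 / 672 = 35.80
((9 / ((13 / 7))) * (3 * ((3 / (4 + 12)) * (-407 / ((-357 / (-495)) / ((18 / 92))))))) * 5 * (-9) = 2203019775 / 162656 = 13544.04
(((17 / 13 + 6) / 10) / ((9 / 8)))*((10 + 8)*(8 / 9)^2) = 9728 / 1053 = 9.24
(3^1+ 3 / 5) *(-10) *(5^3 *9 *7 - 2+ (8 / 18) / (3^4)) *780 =-5968997840 / 27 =-221073994.07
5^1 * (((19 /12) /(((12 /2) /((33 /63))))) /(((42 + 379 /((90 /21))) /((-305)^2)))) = 486055625 /986076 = 492.92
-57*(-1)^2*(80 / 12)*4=-1520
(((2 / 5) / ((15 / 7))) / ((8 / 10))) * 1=7 / 30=0.23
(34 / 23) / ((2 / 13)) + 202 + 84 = 6799 / 23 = 295.61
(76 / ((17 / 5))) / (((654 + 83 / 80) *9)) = 30400 / 8017659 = 0.00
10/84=5/42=0.12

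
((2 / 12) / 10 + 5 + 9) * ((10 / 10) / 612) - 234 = -8591639 / 36720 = -233.98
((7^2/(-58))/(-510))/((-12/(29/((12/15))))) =-49/9792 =-0.01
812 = 812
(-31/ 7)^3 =-29791/ 343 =-86.85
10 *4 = 40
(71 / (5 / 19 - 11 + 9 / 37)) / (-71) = 703 / 7377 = 0.10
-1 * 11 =-11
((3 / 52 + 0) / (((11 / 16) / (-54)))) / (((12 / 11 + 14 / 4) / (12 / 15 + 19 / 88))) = -72414 / 72215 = -1.00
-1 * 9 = -9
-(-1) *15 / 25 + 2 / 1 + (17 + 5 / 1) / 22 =18 / 5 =3.60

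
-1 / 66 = -0.02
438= 438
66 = 66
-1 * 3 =-3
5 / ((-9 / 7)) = -35 / 9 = -3.89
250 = 250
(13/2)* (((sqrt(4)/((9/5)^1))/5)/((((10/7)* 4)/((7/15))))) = 637/5400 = 0.12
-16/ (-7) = 16/ 7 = 2.29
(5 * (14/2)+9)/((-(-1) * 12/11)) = 121/3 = 40.33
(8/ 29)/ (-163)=-8/ 4727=-0.00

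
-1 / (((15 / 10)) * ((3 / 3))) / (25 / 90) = -12 / 5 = -2.40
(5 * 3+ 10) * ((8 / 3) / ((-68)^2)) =25 / 1734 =0.01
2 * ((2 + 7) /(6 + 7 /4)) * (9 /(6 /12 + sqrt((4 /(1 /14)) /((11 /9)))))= -14256 /62155 + 15552 * sqrt(154) /62155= 2.88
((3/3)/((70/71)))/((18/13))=923/1260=0.73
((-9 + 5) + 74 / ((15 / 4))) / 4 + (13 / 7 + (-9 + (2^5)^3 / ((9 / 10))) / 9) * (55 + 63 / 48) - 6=5167742243 / 22680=227854.60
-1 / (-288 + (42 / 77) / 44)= 242 / 69693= 0.00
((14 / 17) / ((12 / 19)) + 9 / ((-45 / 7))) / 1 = -49 / 510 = -0.10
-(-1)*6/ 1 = 6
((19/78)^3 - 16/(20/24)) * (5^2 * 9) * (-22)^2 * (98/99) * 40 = -82728075.94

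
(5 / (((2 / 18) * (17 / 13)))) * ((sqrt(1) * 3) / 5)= 351 / 17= 20.65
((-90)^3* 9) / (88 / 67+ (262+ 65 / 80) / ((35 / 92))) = -820562400 / 86563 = -9479.37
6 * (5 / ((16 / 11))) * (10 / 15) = 55 / 4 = 13.75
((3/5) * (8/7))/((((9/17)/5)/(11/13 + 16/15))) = 12.39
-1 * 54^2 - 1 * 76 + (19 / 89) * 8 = -266136 / 89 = -2990.29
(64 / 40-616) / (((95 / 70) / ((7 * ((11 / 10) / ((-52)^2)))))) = -103488 / 80275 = -1.29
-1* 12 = -12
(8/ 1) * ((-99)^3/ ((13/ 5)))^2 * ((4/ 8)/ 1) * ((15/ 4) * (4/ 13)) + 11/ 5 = 7061101120531667/ 10985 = 642794822078.44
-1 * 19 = -19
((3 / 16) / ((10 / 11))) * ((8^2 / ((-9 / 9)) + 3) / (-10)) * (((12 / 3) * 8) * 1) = 2013 / 50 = 40.26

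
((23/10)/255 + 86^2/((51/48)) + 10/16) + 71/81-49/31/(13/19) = 772479663827/110986200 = 6960.14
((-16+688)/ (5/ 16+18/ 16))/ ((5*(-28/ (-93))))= 35712/ 115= 310.54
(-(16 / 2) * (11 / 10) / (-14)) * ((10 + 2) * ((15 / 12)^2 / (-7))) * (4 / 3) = -110 / 49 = -2.24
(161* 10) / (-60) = -161 / 6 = -26.83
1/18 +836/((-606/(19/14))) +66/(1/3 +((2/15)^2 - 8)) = -228768899/21901446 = -10.45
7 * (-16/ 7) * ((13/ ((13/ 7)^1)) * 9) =-1008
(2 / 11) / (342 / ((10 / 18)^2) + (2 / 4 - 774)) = 100 / 184019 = 0.00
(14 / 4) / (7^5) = 1 / 4802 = 0.00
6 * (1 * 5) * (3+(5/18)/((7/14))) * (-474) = -50560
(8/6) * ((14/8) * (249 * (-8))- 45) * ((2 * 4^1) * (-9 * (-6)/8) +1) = -258940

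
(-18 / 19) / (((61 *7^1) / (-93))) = 0.21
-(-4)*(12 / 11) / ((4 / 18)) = 216 / 11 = 19.64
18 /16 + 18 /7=207 /56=3.70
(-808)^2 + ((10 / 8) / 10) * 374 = 2611643 / 4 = 652910.75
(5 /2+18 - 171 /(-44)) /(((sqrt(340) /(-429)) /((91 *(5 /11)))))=-23468.41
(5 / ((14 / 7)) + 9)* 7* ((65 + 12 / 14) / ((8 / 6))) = 31809 / 8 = 3976.12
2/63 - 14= -880/63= -13.97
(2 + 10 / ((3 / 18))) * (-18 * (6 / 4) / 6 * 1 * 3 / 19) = -837 / 19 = -44.05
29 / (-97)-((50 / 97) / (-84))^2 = -4962757 / 16597476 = -0.30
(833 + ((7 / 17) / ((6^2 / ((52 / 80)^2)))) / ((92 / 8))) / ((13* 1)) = 2345062783 / 36597600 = 64.08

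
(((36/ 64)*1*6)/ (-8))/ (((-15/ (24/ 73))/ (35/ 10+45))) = 2619/ 5840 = 0.45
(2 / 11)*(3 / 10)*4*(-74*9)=-7992 / 55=-145.31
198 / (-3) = -66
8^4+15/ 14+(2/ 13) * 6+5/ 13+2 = 746269/ 182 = 4100.38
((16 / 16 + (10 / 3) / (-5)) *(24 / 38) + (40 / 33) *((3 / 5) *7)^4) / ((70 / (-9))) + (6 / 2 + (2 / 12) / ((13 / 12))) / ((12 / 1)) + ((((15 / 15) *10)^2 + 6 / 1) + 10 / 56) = 4130952521 / 71321250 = 57.92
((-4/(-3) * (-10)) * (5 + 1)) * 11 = -880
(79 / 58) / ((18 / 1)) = 79 / 1044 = 0.08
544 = 544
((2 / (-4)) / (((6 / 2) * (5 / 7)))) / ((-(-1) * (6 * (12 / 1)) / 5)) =-7 / 432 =-0.02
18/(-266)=-9/133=-0.07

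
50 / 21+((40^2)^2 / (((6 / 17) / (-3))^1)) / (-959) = 65286850 / 2877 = 22692.68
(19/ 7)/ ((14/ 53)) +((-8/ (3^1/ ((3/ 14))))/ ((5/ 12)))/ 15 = 24951/ 2450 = 10.18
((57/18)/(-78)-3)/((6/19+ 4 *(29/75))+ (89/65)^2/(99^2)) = -9569070225/5861939764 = -1.63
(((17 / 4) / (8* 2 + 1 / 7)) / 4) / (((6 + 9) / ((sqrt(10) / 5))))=119* sqrt(10) / 135600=0.00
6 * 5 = 30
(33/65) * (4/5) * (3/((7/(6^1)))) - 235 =-532249/2275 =-233.96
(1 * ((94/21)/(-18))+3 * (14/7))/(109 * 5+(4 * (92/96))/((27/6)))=1087/103166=0.01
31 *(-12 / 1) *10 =-3720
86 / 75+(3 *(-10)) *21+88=-40564 / 75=-540.85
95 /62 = 1.53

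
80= 80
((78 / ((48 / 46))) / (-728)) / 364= -23 / 81536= -0.00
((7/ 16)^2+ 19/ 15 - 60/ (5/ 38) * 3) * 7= -36732647/ 3840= -9565.79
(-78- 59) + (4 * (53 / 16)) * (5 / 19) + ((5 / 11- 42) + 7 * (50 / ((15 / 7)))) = -29407 / 2508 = -11.73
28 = 28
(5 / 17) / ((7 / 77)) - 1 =38 / 17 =2.24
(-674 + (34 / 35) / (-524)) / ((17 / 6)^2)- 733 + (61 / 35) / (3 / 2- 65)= -3928145413 / 4808093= -816.99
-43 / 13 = -3.31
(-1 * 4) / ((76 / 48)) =-2.53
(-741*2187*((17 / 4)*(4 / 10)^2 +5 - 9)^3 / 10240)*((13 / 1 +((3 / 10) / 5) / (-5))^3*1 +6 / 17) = 539345440148998193681139 / 42500000000000000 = 12690480.94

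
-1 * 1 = -1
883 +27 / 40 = 35347 / 40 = 883.68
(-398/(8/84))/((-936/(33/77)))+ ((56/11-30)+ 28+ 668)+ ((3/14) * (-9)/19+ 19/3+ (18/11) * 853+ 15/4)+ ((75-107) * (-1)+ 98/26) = 965209813/456456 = 2114.57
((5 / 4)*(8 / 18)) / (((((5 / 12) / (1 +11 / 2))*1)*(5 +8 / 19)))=494 / 309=1.60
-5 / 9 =-0.56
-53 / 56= -0.95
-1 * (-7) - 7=0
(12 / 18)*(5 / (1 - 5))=-5 / 6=-0.83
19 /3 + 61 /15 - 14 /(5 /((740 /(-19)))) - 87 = 3083 /95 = 32.45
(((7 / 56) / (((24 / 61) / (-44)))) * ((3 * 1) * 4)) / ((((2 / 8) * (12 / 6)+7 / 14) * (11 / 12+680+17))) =-2013 / 8375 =-0.24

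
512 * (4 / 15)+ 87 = 3353 / 15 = 223.53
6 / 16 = 3 / 8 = 0.38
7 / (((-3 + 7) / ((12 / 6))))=7 / 2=3.50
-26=-26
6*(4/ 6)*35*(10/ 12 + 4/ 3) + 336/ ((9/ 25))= 3710/ 3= 1236.67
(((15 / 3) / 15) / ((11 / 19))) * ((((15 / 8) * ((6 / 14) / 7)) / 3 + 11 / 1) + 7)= 44783 / 4312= 10.39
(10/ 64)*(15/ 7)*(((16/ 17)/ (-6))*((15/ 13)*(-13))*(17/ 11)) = 1.22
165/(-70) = -33/14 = -2.36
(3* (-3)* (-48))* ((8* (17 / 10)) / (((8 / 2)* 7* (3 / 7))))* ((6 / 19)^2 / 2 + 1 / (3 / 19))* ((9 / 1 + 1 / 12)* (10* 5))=512391560 / 361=1419367.20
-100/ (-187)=0.53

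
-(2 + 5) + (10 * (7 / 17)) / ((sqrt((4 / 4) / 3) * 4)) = -7 + 35 * sqrt(3) / 34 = -5.22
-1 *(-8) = 8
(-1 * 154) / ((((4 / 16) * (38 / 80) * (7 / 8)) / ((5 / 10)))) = -14080 / 19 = -741.05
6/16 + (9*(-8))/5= -561/40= -14.02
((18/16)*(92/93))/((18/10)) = 115/186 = 0.62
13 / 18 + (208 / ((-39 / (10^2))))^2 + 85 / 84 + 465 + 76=7979641 / 28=284987.18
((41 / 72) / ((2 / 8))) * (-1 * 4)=-82 / 9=-9.11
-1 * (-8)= 8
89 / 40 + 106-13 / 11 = 47099 / 440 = 107.04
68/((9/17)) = 1156/9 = 128.44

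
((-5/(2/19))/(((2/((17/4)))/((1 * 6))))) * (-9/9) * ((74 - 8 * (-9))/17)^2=44669.56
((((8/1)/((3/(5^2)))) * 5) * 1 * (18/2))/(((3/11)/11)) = 121000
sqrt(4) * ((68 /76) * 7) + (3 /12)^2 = 3827 /304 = 12.59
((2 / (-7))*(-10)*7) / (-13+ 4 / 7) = -140 / 87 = -1.61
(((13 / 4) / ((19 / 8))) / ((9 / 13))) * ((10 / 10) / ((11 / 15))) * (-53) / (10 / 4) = -35828 / 627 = -57.14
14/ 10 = 1.40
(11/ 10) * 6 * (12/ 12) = 33/ 5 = 6.60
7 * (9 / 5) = 63 / 5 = 12.60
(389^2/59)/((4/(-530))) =-40100065/118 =-339831.06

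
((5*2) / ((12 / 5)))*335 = 8375 / 6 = 1395.83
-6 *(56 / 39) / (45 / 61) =-6832 / 585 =-11.68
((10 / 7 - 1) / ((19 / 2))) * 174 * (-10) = -10440 / 133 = -78.50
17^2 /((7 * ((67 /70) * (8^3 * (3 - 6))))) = -1445 /51456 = -0.03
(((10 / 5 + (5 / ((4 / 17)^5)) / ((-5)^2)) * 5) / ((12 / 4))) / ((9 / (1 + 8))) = 476699 / 1024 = 465.53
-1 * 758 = -758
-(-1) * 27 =27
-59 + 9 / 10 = -581 / 10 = -58.10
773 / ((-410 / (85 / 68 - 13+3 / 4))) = 8503 / 410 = 20.74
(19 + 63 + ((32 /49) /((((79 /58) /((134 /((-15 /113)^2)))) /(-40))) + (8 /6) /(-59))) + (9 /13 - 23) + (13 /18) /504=-2804850882313769 /19239489360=-145786.14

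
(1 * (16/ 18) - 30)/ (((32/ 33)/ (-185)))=266585/ 48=5553.85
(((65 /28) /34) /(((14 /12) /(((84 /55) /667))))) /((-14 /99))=-1053 /1111222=-0.00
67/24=2.79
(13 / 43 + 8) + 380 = 16697 / 43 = 388.30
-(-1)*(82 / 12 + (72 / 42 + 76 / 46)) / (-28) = -9853 / 27048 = -0.36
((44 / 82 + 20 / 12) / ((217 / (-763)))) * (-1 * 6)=59078 / 1271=46.48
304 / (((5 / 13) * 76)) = 52 / 5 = 10.40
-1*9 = -9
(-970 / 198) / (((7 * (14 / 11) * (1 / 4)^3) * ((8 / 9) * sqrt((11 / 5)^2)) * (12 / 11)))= -16.50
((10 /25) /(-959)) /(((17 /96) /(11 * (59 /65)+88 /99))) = -0.03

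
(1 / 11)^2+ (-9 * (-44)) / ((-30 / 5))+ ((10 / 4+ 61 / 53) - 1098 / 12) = -153.84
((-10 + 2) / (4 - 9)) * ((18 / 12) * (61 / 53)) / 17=732 / 4505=0.16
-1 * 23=-23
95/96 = 0.99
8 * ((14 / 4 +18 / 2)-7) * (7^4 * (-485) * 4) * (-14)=2869291040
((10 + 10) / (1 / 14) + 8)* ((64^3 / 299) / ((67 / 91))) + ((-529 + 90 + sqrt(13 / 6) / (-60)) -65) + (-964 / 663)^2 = 342445.72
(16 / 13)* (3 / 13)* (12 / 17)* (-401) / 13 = -230976 / 37349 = -6.18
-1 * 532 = -532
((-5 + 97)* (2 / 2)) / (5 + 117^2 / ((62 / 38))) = 1426 / 130123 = 0.01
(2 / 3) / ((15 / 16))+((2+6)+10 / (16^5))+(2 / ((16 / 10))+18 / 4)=341180641 / 23592960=14.46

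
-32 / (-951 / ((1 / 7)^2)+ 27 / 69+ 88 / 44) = 368 / 535861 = 0.00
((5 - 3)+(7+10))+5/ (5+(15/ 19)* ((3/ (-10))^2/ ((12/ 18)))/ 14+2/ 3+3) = 5420377/ 276883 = 19.58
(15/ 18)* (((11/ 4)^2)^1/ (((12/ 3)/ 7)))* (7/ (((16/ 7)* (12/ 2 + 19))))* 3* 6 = 124509/ 5120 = 24.32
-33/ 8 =-4.12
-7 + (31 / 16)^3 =1119 / 4096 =0.27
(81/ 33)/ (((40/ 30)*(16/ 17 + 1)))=459/ 484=0.95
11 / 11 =1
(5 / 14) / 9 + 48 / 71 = 0.72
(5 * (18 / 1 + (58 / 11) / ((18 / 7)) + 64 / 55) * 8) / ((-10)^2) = 21002 / 2475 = 8.49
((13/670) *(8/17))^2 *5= 2704/6486605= 0.00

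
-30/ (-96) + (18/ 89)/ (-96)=0.31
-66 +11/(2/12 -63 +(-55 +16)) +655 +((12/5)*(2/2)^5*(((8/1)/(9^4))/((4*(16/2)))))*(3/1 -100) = 3934495888/6681285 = 588.88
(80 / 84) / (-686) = -10 / 7203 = -0.00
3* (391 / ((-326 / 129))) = -151317 / 326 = -464.16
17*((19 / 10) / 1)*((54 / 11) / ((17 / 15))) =1539 / 11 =139.91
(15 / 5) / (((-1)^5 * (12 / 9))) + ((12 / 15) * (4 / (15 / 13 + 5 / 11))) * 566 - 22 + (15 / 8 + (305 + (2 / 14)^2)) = 317529843 / 225400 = 1408.74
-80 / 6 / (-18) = 20 / 27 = 0.74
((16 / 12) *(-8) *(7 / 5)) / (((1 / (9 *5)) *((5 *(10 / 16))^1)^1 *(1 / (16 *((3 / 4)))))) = -64512 / 25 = -2580.48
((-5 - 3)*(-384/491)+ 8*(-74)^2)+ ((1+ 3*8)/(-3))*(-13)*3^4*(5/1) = 43055425/491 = 87689.26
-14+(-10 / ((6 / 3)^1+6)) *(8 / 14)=-103 / 7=-14.71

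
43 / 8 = 5.38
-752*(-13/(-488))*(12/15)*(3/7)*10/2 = -14664/427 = -34.34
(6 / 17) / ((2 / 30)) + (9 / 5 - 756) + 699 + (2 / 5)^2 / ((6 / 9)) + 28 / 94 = -986126 / 19975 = -49.37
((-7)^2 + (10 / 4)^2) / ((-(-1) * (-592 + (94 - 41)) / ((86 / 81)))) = -9503 / 87318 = -0.11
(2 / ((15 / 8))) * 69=368 / 5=73.60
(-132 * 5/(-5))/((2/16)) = 1056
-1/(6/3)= -1/2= -0.50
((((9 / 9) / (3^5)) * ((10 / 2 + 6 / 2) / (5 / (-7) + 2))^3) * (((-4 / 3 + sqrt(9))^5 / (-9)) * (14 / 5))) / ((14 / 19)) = -2085440000 / 387420489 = -5.38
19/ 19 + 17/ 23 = 40/ 23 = 1.74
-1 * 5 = -5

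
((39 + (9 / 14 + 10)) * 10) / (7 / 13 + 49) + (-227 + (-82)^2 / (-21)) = -7264679 / 13524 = -537.17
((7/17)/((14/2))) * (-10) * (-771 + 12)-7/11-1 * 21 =79444/187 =424.83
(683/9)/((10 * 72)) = 683/6480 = 0.11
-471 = -471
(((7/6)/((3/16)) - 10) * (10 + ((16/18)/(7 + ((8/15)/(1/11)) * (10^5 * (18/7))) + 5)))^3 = -113876971279431900983146446641144/625824926157246767886382209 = -181962.98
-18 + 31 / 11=-167 / 11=-15.18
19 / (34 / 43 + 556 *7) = 43 / 8810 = 0.00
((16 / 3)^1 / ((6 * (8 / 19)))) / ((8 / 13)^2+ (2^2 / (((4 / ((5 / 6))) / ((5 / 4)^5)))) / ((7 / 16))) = 2877056 / 8437971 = 0.34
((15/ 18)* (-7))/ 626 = -35/ 3756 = -0.01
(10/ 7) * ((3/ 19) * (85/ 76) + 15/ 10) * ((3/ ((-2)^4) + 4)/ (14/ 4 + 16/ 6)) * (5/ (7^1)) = 12165525/ 10471888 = 1.16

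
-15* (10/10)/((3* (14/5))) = -1.79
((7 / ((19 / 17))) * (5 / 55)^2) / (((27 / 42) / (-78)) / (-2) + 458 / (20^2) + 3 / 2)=0.02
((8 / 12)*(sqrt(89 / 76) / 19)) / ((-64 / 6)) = -sqrt(1691) / 11552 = -0.00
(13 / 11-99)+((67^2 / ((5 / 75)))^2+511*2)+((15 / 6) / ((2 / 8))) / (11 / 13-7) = 398992276985 / 88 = 4534003147.56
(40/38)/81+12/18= 1046/1539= 0.68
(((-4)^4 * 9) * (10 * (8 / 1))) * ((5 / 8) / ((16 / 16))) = 115200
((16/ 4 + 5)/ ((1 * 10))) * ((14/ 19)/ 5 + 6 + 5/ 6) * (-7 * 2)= -83559/ 950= -87.96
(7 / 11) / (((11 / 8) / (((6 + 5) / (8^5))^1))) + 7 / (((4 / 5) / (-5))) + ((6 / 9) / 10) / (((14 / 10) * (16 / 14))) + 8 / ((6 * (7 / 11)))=-39373165 / 946176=-41.61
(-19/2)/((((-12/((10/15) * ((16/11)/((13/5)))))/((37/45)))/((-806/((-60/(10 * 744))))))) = 21618656/891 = 24263.36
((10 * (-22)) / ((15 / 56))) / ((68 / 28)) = -17248 / 51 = -338.20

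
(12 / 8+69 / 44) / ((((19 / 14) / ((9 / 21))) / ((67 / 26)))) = 27135 / 10868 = 2.50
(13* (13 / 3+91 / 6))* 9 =4563 / 2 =2281.50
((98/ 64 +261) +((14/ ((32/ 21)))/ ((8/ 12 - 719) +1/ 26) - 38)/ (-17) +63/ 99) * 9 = 800826379821/ 335265568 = 2388.63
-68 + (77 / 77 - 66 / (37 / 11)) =-3205 / 37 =-86.62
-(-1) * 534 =534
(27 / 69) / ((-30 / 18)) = -0.23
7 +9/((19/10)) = 11.74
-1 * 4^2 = -16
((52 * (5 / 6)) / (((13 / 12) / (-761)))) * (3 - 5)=60880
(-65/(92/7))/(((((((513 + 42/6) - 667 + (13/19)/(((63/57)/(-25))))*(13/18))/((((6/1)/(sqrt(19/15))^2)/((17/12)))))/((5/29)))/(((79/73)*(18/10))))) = 634940775/13415295629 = 0.05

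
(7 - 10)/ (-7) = 3/ 7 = 0.43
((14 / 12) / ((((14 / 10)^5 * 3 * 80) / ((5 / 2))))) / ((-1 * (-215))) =625 / 59467968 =0.00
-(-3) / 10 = 3 / 10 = 0.30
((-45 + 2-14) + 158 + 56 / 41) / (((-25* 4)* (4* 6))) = -1399 / 32800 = -0.04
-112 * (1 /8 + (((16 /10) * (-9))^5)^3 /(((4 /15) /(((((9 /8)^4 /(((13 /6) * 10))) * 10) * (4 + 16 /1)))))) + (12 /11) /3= 257324269872741880803517413955338 /174560546875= 1474126166991259781498.19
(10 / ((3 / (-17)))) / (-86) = 85 / 129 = 0.66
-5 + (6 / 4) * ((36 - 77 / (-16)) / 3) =15.41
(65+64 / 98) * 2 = 6434 / 49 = 131.31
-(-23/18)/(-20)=-23/360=-0.06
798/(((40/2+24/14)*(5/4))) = 29.40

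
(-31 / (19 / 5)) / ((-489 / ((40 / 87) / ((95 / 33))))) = 13640 / 5119341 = 0.00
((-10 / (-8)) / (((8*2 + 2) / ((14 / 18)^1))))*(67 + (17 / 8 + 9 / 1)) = 21875 / 5184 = 4.22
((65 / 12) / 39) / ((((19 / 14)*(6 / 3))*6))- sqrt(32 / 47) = 35 / 4104- 4*sqrt(94) / 47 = -0.82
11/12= 0.92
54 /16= 27 /8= 3.38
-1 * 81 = -81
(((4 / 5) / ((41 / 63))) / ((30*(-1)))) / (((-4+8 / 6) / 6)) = 189 / 2050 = 0.09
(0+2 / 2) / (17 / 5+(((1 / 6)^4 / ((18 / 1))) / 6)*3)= 0.29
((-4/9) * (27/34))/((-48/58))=29/68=0.43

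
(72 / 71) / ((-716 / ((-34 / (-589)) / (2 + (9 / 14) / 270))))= -257040 / 6295390441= -0.00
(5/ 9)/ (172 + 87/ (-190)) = 950/ 293337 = 0.00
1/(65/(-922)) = -922/65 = -14.18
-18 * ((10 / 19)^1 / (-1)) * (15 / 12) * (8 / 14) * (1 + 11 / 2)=5850 / 133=43.98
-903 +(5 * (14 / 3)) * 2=-2569 / 3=-856.33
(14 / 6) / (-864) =-7 / 2592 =-0.00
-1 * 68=-68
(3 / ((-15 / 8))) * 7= -56 / 5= -11.20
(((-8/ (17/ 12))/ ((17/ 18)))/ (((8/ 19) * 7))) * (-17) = 4104/ 119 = 34.49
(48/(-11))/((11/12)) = -576/121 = -4.76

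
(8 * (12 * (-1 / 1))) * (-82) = 7872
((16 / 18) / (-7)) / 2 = -4 / 63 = -0.06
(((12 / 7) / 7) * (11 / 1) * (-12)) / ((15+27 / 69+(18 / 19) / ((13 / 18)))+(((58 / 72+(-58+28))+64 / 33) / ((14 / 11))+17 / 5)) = 3239533440 / 131442899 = 24.65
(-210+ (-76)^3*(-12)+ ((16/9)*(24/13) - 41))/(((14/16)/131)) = 30755971448/39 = 788614652.51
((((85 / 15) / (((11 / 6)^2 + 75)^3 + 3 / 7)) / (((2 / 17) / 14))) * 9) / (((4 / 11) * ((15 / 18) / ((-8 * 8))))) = -123122571264 / 46219875175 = -2.66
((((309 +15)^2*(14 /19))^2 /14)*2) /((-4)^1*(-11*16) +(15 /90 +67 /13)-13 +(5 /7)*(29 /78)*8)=56157719095296 /45889237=1223766.68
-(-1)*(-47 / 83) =-47 / 83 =-0.57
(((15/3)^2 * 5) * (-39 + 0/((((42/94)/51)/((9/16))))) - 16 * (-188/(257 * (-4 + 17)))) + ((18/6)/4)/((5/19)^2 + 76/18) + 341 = -844639171665/186334252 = -4532.92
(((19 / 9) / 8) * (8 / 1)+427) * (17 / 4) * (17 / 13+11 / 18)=14739323 / 4212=3499.36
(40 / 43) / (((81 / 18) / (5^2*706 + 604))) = 3773.44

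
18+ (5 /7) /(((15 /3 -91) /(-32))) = 5498 /301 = 18.27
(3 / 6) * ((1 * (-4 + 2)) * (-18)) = 18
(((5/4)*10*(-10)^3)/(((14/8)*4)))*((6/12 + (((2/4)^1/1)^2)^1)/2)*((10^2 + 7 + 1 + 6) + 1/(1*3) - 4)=-1034375/14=-73883.93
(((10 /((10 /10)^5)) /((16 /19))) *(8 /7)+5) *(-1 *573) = -74490 /7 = -10641.43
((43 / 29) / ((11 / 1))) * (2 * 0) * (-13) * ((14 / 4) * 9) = 0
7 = 7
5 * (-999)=-4995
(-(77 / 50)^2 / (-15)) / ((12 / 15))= 0.20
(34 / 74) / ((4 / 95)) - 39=-28.09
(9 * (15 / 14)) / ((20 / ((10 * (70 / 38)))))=675 / 76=8.88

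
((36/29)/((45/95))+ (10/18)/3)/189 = 0.01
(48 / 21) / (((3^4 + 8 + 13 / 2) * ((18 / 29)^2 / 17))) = 114376 / 108297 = 1.06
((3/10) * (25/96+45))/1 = 869/64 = 13.58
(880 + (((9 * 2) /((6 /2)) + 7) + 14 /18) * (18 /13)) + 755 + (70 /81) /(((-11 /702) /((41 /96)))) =16787861 /10296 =1630.52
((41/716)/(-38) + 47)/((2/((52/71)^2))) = 216106215/17144441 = 12.61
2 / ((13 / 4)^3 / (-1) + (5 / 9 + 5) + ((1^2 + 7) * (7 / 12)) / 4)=-1152 / 15901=-0.07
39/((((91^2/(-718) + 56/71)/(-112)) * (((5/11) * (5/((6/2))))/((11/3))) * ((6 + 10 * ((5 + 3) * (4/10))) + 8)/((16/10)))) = 68.44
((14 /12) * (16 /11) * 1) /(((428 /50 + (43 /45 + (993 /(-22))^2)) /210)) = 5544000 /31842467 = 0.17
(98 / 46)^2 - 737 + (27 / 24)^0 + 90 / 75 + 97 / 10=-3811769 / 5290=-720.56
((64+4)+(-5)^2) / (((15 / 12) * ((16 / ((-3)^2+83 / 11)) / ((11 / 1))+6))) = 12.22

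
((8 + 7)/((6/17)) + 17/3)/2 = 24.08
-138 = -138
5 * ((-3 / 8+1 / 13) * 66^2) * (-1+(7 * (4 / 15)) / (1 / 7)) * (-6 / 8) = 6110379 / 104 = 58753.64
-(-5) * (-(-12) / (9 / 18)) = 120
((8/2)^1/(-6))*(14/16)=-7/12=-0.58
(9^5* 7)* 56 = 23147208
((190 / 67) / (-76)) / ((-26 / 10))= 25 / 1742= 0.01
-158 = -158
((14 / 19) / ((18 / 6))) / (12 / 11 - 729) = -154 / 456399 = -0.00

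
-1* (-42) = 42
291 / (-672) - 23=-5249 / 224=-23.43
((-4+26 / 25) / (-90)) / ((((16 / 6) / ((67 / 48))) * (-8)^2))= 2479 / 9216000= 0.00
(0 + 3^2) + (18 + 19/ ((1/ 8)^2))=1243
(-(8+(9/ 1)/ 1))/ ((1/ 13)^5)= -6311981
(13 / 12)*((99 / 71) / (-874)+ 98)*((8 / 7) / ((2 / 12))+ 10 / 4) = 10356271679 / 10425072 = 993.40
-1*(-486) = 486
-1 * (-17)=17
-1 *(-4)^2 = -16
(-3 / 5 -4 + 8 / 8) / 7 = -18 / 35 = -0.51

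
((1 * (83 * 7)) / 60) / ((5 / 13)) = 7553 / 300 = 25.18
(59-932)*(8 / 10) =-3492 / 5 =-698.40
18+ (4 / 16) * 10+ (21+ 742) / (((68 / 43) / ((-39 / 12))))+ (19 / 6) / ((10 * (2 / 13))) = -6305717 / 4080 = -1545.52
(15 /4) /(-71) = -15 /284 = -0.05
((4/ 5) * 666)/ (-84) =-222/ 35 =-6.34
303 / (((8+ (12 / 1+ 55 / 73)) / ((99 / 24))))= 2409 / 40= 60.22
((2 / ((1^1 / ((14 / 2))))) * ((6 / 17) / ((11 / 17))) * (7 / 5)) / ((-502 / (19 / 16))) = -0.03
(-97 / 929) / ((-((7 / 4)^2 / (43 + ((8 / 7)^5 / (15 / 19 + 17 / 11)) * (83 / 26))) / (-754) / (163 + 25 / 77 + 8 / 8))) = -693211148377217952 / 3593540586559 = -192904.78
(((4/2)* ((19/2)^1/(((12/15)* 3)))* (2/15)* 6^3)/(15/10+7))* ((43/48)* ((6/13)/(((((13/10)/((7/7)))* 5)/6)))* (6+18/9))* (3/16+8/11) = 2367666/31603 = 74.92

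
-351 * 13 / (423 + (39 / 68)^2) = -781456 / 72499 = -10.78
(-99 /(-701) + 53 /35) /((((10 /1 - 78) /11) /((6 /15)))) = -0.11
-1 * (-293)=293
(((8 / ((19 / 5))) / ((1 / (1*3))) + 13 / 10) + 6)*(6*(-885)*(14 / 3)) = -6410586 / 19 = -337399.26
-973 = -973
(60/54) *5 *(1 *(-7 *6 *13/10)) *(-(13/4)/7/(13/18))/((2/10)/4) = 3900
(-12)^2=144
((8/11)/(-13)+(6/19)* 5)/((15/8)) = 0.81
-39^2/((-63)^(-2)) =-6036849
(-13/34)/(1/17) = -6.50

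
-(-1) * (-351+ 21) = -330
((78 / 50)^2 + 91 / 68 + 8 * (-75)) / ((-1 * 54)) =25339697 / 2295000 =11.04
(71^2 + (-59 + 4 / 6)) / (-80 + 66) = -7474 / 21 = -355.90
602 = 602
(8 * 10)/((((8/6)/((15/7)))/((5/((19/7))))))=4500/19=236.84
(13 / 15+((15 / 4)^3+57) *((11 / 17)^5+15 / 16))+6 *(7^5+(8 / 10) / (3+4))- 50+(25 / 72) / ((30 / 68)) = 138646568363908561 / 1373967221760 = 100909.66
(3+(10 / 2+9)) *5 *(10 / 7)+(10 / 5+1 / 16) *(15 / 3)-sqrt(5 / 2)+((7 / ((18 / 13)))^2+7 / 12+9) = 1513963 / 9072-sqrt(10) / 2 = 165.30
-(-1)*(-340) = -340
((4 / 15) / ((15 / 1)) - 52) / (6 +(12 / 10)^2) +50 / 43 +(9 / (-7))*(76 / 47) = -93580850 / 11841039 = -7.90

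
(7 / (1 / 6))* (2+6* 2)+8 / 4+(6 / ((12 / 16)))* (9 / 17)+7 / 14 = 594.74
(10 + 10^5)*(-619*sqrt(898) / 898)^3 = -11860018833295*sqrt(898) / 403202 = -881456468.88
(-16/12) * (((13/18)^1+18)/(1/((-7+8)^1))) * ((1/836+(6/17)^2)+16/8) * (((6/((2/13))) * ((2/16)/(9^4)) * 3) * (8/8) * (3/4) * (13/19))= -29250662129/481889808576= -0.06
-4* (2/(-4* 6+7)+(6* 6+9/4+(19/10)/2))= -13288/85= -156.33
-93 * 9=-837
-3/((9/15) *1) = -5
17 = 17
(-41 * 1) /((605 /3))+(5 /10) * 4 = 1087 /605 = 1.80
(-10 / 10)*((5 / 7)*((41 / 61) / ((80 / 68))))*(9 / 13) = -6273 / 22204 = -0.28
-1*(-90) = 90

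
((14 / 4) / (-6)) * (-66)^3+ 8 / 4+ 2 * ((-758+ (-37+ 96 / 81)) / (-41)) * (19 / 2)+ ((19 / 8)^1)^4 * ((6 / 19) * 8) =47654134387 / 283392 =168156.24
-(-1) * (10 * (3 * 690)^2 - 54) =42848946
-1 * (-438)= 438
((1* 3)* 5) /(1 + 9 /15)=75 /8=9.38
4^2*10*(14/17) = 2240/17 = 131.76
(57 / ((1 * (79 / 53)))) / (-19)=-159 / 79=-2.01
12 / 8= 3 / 2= 1.50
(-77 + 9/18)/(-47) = 153/94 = 1.63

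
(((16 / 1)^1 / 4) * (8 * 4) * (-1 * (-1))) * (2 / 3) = 256 / 3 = 85.33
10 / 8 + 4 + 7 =49 / 4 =12.25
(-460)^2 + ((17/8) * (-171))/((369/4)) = 17350877/82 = 211596.06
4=4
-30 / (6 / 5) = -25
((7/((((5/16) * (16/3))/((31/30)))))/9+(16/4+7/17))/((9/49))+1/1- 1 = 1834511/68850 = 26.65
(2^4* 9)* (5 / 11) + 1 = 731 / 11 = 66.45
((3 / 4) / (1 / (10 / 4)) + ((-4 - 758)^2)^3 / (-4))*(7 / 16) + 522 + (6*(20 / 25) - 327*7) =-13703385269542226163 / 640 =-21411539483659728.38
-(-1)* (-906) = -906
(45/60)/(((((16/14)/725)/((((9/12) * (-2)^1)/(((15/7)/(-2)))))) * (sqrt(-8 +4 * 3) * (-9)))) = -7105/192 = -37.01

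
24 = 24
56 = 56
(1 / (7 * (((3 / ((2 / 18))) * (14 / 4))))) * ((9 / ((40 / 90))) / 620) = 3 / 60760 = 0.00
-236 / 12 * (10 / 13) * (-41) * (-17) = -411230 / 39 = -10544.36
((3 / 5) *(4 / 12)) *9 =9 / 5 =1.80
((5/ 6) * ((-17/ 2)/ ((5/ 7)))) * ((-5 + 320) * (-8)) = 24990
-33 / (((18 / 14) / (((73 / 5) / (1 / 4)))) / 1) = -22484 / 15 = -1498.93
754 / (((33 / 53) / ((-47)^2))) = 88276058 / 33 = 2675032.06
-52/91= -4/7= -0.57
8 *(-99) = -792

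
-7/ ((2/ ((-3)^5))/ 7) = 11907/ 2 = 5953.50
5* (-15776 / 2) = -39440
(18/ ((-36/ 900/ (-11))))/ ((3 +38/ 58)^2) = 2081475/ 5618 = 370.50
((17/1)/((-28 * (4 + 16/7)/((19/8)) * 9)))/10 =-323/126720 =-0.00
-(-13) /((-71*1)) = -13 /71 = -0.18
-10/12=-5/6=-0.83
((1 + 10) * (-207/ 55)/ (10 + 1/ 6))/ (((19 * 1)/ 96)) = -119232/ 5795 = -20.57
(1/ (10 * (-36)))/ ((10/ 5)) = -1/ 720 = -0.00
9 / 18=1 / 2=0.50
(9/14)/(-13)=-9/182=-0.05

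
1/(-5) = -1/5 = -0.20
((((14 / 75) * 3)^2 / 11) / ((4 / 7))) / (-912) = -0.00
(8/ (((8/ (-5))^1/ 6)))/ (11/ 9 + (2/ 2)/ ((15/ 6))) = -1350/ 73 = -18.49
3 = 3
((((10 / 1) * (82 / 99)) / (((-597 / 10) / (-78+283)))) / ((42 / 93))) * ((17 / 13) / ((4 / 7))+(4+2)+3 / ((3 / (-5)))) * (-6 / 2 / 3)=123763625 / 597597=207.10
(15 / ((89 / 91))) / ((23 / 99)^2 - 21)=-13378365 / 18270988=-0.73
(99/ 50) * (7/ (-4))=-693/ 200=-3.46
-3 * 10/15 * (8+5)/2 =-13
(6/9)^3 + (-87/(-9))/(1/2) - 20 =-10/27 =-0.37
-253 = -253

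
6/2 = 3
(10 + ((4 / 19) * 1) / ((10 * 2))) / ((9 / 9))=951 / 95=10.01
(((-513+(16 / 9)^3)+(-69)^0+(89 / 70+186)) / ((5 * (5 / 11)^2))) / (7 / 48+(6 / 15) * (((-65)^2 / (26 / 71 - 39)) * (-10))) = -3326010992392 / 4711639235625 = -0.71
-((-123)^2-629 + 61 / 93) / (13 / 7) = -9439927 / 1209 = -7808.05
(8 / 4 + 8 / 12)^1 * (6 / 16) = 1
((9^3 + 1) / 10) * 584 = 42632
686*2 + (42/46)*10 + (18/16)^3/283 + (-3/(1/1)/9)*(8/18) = 124261813349/89980416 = 1380.99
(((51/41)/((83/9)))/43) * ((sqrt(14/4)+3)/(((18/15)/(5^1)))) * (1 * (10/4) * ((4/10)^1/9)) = 425 * sqrt(14)/585316+1275/292658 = 0.01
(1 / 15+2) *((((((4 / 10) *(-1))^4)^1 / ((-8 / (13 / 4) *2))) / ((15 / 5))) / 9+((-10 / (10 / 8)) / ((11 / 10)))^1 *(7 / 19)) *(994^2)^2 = -286002780388955457548 / 52903125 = -5406160418481.05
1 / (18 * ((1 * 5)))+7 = 631 / 90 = 7.01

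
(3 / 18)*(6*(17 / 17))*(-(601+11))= -612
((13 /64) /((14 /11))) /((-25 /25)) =-0.16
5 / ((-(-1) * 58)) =5 / 58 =0.09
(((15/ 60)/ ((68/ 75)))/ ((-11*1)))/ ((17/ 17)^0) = -75/ 2992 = -0.03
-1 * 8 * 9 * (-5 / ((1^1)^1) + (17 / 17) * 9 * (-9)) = 6192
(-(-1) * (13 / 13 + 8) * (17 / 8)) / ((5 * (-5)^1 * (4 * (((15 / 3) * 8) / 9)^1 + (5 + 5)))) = -1377 / 50000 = -0.03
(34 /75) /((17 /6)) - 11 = -271 /25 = -10.84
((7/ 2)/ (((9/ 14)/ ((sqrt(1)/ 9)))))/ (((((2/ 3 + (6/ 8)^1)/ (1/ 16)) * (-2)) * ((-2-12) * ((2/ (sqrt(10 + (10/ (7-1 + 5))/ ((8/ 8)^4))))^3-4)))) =-1750/ 7321373-385 * sqrt(330)/ 527138856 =-0.00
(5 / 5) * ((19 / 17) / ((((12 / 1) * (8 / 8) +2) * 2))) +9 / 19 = 4645 / 9044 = 0.51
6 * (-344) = -2064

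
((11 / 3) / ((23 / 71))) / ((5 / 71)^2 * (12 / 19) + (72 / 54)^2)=224410197 / 35308772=6.36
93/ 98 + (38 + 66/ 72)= 23441/ 588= 39.87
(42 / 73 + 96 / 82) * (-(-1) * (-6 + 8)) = 10452 / 2993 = 3.49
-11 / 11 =-1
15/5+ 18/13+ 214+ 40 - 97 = 2098/13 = 161.38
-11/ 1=-11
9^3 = 729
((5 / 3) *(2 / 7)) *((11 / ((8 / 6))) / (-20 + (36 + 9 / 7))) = 5 / 22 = 0.23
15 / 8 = 1.88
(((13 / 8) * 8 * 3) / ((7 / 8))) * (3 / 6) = 156 / 7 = 22.29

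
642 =642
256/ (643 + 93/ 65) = 520/ 1309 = 0.40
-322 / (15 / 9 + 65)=-4.83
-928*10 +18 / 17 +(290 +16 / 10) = -763924 / 85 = -8987.34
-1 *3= -3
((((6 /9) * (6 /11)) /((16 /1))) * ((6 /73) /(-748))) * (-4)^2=-6 /150161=-0.00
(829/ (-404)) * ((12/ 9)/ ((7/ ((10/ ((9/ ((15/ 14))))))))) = -20725/ 44541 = -0.47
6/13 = 0.46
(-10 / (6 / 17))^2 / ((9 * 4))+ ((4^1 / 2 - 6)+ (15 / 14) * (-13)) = 9913 / 2268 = 4.37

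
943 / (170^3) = 943 / 4913000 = 0.00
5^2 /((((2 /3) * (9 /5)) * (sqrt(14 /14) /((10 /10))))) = 125 /6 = 20.83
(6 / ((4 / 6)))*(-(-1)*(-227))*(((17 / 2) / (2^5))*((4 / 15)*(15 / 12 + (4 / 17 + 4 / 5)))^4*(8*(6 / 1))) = -27579645378369 / 7676562500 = -3592.71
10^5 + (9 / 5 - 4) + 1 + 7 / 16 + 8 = 8000579 / 80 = 100007.24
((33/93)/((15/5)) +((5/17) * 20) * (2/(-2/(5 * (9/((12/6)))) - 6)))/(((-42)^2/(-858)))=56181983/63679518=0.88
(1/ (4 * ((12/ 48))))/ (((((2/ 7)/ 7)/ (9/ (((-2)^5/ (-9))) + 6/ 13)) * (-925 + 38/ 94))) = -409605/ 5165056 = -0.08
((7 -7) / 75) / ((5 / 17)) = 0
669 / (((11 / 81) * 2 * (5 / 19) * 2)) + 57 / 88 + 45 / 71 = 4681.24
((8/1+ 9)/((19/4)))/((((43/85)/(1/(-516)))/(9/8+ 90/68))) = -9435/281048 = -0.03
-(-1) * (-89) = -89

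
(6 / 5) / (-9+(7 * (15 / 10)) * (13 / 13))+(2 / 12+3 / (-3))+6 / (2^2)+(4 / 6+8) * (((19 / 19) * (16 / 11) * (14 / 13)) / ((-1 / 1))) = -666 / 55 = -12.11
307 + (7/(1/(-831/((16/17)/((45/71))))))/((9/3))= -1134583/1136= -998.75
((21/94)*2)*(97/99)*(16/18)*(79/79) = 5432/13959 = 0.39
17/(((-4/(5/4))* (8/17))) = -1445/128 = -11.29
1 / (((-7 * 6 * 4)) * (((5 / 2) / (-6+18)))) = -1 / 35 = -0.03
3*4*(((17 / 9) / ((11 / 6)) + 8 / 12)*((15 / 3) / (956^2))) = 70 / 628331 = 0.00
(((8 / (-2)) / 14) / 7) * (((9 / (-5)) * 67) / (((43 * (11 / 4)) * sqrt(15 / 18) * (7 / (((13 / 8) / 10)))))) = 7839 * sqrt(30) / 40559750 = 0.00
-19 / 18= -1.06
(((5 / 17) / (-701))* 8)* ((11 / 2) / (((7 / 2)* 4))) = -110 / 83419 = -0.00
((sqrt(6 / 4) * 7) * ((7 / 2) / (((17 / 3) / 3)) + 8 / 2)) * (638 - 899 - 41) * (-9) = 1893087 * sqrt(6) / 34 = 136385.21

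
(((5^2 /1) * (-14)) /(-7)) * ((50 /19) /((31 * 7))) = 2500 /4123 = 0.61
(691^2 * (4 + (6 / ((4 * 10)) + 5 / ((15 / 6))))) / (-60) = -19576721 / 400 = -48941.80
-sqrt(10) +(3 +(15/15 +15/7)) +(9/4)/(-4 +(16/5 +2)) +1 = 505/56 - sqrt(10) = 5.86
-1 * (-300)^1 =300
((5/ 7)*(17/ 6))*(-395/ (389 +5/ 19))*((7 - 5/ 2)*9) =-17223975/ 207088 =-83.17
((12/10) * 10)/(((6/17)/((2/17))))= 4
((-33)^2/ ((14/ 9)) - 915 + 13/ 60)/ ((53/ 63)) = -270537/ 1060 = -255.22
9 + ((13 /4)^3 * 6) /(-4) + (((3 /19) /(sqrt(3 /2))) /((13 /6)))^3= -5439 /128 + 1296 * sqrt(6) /15069223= -42.49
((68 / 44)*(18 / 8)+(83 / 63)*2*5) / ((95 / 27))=4.73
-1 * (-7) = 7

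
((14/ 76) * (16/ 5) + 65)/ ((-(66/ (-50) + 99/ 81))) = 670.80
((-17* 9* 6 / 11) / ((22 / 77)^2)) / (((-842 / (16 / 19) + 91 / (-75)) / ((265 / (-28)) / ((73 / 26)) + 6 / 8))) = -117354825 / 43847669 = -2.68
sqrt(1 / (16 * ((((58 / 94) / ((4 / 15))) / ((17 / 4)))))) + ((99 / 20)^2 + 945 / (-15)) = -15399 / 400 + sqrt(347565) / 1740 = -38.16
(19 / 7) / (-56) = -19 / 392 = -0.05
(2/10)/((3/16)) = 16/15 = 1.07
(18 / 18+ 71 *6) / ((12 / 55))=23485 / 12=1957.08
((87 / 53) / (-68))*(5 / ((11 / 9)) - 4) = -0.00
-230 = -230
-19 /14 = -1.36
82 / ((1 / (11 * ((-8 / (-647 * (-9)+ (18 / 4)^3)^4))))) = -29556736 / 5010971651611760961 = -0.00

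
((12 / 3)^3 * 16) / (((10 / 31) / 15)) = 47616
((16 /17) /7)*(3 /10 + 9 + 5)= 1144 /595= 1.92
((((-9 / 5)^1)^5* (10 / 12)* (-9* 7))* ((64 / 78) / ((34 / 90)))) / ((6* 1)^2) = 1653372 / 27625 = 59.85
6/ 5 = 1.20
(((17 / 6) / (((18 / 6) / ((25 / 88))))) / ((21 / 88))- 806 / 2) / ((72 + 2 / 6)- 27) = -151909 / 17136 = -8.86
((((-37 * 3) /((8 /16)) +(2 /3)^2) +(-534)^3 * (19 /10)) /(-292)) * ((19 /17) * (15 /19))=6509688731 /7446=874253.12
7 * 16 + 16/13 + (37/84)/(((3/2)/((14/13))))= 13285/117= 113.55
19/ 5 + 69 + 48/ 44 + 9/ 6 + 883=105423/ 110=958.39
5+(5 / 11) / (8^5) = 1802245 / 360448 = 5.00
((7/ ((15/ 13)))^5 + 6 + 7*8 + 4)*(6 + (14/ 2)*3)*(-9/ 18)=-6290440201/ 56250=-111830.05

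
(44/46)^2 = 484/529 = 0.91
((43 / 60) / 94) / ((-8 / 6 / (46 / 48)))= -989 / 180480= -0.01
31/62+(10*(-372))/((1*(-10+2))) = 931/2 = 465.50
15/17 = 0.88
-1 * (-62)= 62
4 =4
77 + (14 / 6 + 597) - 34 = 1927 / 3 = 642.33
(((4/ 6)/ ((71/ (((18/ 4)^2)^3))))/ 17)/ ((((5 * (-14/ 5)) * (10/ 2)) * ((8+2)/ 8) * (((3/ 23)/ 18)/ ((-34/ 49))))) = 12223143/ 2435300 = 5.02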